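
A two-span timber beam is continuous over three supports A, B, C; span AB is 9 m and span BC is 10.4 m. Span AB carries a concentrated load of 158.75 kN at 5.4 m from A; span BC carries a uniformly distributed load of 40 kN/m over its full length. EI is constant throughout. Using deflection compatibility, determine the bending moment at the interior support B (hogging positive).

M_B = 417.2 kN·m

Insert a hinge at B; M_B is the redundant, and each span becomes simply supported.
End slopes at the hinge B, treating each span as simply supported:
  span AB: point load 158.75 at a = 5.4: Pab(L + a)/(6LEI) = 823/EI
  span BC: UDL 40: wL³/(24EI) = 1875/EI
  relative rotation θ_0 = (823 + 1875)/EI = 2698/EI
A unit hogging moment at B produces rotation L₁/(3EI) + L₂/(3EI) = 6.467/EI.
Slope continuity at B: θ_0 = M_B·6.467/EI, so M_B = 2698/6.467 = 417.2 kN·m (hogging).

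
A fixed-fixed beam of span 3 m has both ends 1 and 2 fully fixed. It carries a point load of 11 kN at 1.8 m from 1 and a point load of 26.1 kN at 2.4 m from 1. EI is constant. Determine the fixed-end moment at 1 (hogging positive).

M_1 = 5.674 kN·m

Release both end moments; the primary structure is a simply-supported span 12 with redundants M_1 and M_2.
On the primary (simply-supported) span, the end slopes from the loading are:
  at 1: point load 11 at a = 1.8: Pab(L + b)/(6LEI) = 5.544/EI
  at 2: point load 11 at a = 1.8: Pab(L + a)/(6LEI) = 6.336/EI
  at 1: point load 26.1 at a = 2.4: Pab(L + b)/(6LEI) = 7.517/EI
  at 2: point load 26.1 at a = 2.4: Pab(L + a)/(6LEI) = 11.28/EI
  θ_10 = 13.06/EI,  θ_20 = 17.61/EI
Flexibility coefficients: a unit moment at one end gives L/(3EI) there and L/(6EI) at the far end, so f₁₁ = f₂₂ = 1/EI and f₁₂ = f₂₁ = 0.5/EI.
Compatibility — zero rotation at each built-in end:
  1 M_1 + 0.5 M_2 = 13.06
  0.5 M_1 + 1 M_2 = 17.61
Solving the pair gives M_1 = 5.674 kN·m and M_2 = 14.77 kN·m (hogging).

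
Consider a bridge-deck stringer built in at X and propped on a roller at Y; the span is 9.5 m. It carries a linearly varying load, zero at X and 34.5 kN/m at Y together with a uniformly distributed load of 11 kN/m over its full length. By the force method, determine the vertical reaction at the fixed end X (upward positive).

R_X = 139.1 kN

Release the roller at Y. Primary structure: cantilever fixed at X.
Free-end deflection of the primary structure under the applied loading (downward +):
  triangular load, peak 34.5 at the free end: 11w₀L⁴/(120EI) = 25759/EI
  UDL 11: wL⁴/(8EI) = 11199/EI
  δ_0 = 36958/EI
Flexibility coefficient — unit upward force at Y: δ_{YY} = L³/(3EI) = 285.8/EI.
The prop prevents deflection at Y: R_Y = δ_0/δ_{YY} = 36958/285.8 = 129.3 kN.
Vertical equilibrium: R_X = ΣP − R_Y = 268.4 − 129.3 = 139.1 kN.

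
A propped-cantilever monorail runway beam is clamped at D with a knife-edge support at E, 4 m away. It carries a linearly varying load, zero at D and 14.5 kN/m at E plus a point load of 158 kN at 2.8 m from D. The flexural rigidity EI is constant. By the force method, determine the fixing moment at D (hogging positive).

M_D = 99.8 kN·m

Release the roller at E. Primary structure: cantilever fixed at D.
Primary-structure tip deflection at E by superposition:
  triangular load, peak 14.5 at the free end: 11w₀L⁴/(120EI) = 340.3/EI
  point load 158 at a = 2.8: Pa²(3L − a)/(6EI) = 1899/EI
  δ_0 = 2240/EI
Flexibility coefficient — unit upward force at E: δ_{EE} = L³/(3EI) = 21.33/EI.
Compatibility at E: δ_0 − R_E·δ_{EE} = 0, so R_E = 2240/21.33 = 105 kN.
Moment equilibrium about D: M_D = Σ(load moments about D) − R_E·L = 519.7 − 105×4 = 99.8 kN·m.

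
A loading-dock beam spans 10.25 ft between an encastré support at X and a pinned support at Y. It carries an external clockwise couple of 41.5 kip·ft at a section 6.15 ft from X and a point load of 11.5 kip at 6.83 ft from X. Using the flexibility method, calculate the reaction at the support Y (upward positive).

R_Y = 11.06 kip

Release the roller at Y. Primary structure: cantilever fixed at X.
Primary-structure tip deflection at Y by superposition:
  clockwise couple 41.5 at a = 6.15: M₀a(2L − a)/(2EI) = 1831/EI
  point load 11.5 at a = 6.83: Pa²(3L − a)/(6EI) = 2139/EI
  δ_0 = 3970/EI
Flexibility coefficient — unit upward force at Y: δ_{YY} = L³/(3EI) = 359/EI.
The prop prevents deflection at Y: R_Y = δ_0/δ_{YY} = 3970/359 = 11.06 kip.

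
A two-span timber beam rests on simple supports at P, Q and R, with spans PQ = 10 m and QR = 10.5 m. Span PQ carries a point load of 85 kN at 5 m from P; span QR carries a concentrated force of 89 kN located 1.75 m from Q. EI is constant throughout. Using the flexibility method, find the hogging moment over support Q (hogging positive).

M_Q = 138.7 kN·m

Take M_Q as the redundant. Released structure: two simple spans PQ and QR with a hinge at Q.
End slopes at the hinge Q, treating each span as simply supported:
  span PQ: point load 85 at a = 5: Pab(L + a)/(6LEI) = 531.2/EI
  span QR: point load 89 at a = 1.75: Pab(L + b)/(6LEI) = 416.4/EI
  relative rotation θ_0 = (531.2 + 416.4)/EI = 947.7/EI
A unit hogging moment at Q produces rotation L₁/(3EI) + L₂/(3EI) = 6.833/EI.
Compatibility: M_Q·(L₁+L₂)/(3EI) = θ_0, giving M_Q = 138.7 kN·m (hogging).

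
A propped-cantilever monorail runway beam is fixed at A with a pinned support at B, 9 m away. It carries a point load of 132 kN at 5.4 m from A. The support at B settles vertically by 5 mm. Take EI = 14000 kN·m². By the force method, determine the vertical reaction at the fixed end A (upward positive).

Choose R_B as the redundant. The primary structure is the cantilever fixed at A.
Downward deflection at the released point B due to the loads:
  point load 132 at a = 5.4: Pa²(3L − a)/(6EI) = 13857/EI
Flexibility coefficient — unit upward force at B: δ_{BB} = L³/(3EI) = 243/EI.
With EI = 14000 kN·m²: δ_0 = 0.98977 m and δ_{BB} = 0.017357 m/kN.
Compatibility — the beam at B must follow the support down by 0.005 m: δ_0 − R_B·δ_{BB} = 0.005, so R_B = (0.98977 − 0.005)/0.017357 = 56.74 kN.
Vertical equilibrium: R_A = ΣP − R_B = 132 − 56.74 = 75.26 kN.

R_A = 75.26 kN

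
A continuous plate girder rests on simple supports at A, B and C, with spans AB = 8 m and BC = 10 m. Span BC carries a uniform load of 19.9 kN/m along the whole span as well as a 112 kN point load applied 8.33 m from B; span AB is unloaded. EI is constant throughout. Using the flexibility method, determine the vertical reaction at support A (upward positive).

R_A = -23.59 kN

Release continuity at B by inserting a hinge; the redundant is the internal moment M_B. The primary structure is two simply-supported spans AB and BC.
End slopes at the hinge B, treating each span as simply supported:
  span BC: UDL 19.9: wL³/(24EI) = 829.2/EI
  span BC: point load 112 at a = 8.33: Pab(L + b)/(6LEI) = 303/EI
  relative rotation θ_0 = (0 + 1132)/EI = 1132/EI
A unit hogging moment at B produces rotation L₁/(3EI) + L₂/(3EI) = 6/EI.
Compatibility: M_B·(L₁+L₂)/(3EI) = θ_0, giving M_B = 188.7 kN·m (hogging).
Span AB, ΣM about A with M_B applied at B: R_B^{AB}·8 = 0 + 188.7, so R_B^{AB} = 23.59 kN and R_A = 0 − 23.59 = -23.59 kN.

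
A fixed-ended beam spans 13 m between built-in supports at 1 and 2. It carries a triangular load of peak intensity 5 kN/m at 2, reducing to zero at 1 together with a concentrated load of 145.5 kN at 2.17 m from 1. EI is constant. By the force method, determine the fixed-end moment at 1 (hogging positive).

Take the two fixed-end moments M_1, M_2 as redundants; the released structure is the simple span 12.
On the primary (simply-supported) span, the end slopes from the loading are:
  at 1: triangular load, peak 5: 7w₀L³/(360EI) = 213.6/EI
  at 2: triangular load, peak 5: w₀L³/(45EI) = 244.1/EI
  at 1: point load 145.5 at a = 2.17: Pab(L + b)/(6LEI) = 1045/EI
  at 2: point load 145.5 at a = 2.17: Pab(L + a)/(6LEI) = 665/EI
  θ_10 = 1258/EI,  θ_20 = 909.1/EI
Flexibility coefficients: a unit moment at one end gives L/(3EI) there and L/(6EI) at the far end, so f₁₁ = f₂₂ = 4.333/EI and f₁₂ = f₂₁ = 2.167/EI.
Compatibility — zero rotation at each built-in end:
  4.333 M_1 + 2.167 M_2 = 1258
  2.167 M_1 + 4.333 M_2 = 909.1
Solving the pair gives M_1 = 247.3 kN·m and M_2 = 86.16 kN·m (hogging).

M_1 = 247.3 kN·m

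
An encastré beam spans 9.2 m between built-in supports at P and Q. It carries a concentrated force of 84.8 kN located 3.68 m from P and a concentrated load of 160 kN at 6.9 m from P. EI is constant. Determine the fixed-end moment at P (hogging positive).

M_P = 181.3 kN·m

Release both end moments; the primary structure is a simply-supported span PQ with redundants M_P and M_Q.
On the primary (simply-supported) span, the end slopes from the loading are:
  at P: point load 84.8 at a = 3.68: Pab(L + b)/(6LEI) = 459.4/EI
  at Q: point load 84.8 at a = 3.68: Pab(L + a)/(6LEI) = 401.9/EI
  at P: point load 160 at a = 6.9: Pab(L + b)/(6LEI) = 529/EI
  at Q: point load 160 at a = 6.9: Pab(L + a)/(6LEI) = 740.6/EI
  θ_P0 = 988.4/EI,  θ_Q0 = 1143/EI
Flexibility coefficients: a unit moment at one end gives L/(3EI) there and L/(6EI) at the far end, so f₁₁ = f₂₂ = 3.067/EI and f₁₂ = f₂₁ = 1.533/EI.
Compatibility — zero rotation at each built-in end:
  3.067 M_P + 1.533 M_Q = 988.4
  1.533 M_P + 3.067 M_Q = 1143
Solving the pair gives M_P = 181.3 kN·m and M_Q = 281.9 kN·m (hogging).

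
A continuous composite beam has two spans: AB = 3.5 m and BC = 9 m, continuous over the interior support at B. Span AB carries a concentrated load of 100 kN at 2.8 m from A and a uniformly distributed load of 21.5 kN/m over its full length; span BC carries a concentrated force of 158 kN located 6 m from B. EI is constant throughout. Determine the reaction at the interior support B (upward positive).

Take M_B as the redundant. Released structure: two simple spans AB and BC with a hinge at B.
Rotations at B on the released spans (each span's end-slope, ×1/EI):
  span AB: point load 100 at a = 2.8: Pab(L + a)/(6LEI) = 58.8/EI
  span AB: UDL 21.5: wL³/(24EI) = 38.41/EI
  span BC: point load 158 at a = 6: Pab(L + b)/(6LEI) = 632/EI
  relative rotation θ_0 = (97.21 + 632)/EI = 729.2/EI
A unit hogging moment at B produces rotation L₁/(3EI) + L₂/(3EI) = 4.167/EI.
Compatibility: M_B·(L₁+L₂)/(3EI) = θ_0, giving M_B = 175 kN·m (hogging).
Span AB, ΣM about A with M_B applied at B: R_B^{AB}·3.5 = 411.7 + 175, so R_B^{AB} = 167.6 kN and R_A = 175.2 − 167.6 = 7.622 kN.
Span BC, ΣM about C: R_B^{BC}·9 = 474 + 175, so R_B^{BC} = 72.11 kN and R_C = 158 − 72.11 = 85.89 kN.
R_B = 167.6 + 72.11 = 239.7 kN.

R_B = 239.7 kN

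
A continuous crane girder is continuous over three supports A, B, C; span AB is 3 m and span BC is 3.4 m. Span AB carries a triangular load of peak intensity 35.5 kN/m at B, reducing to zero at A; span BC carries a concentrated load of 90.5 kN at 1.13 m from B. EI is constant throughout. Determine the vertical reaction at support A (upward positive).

Insert a hinge at B; M_B is the redundant, and each span becomes simply supported.
Discontinuity in slope at B on the released structure — sum the simple-span end rotations:
  span AB: triangular load, peak 35.5: w₀L³/(45EI) = 21.3/EI
  span BC: point load 90.5 at a = 1.13: Pab(L + b)/(6LEI) = 64.52/EI
  relative rotation θ_0 = (21.3 + 64.52)/EI = 85.82/EI
A unit hogging moment at B produces rotation L₁/(3EI) + L₂/(3EI) = 2.133/EI.
Compatibility: M_B·(L₁+L₂)/(3EI) = θ_0, giving M_B = 40.23 kN·m (hogging).
Span AB, ΣM about A with M_B applied at B: R_B^{AB}·3 = 106.5 + 40.23, so R_B^{AB} = 48.91 kN and R_A = 53.25 − 48.91 = 4.34 kN.

R_A = 4.34 kN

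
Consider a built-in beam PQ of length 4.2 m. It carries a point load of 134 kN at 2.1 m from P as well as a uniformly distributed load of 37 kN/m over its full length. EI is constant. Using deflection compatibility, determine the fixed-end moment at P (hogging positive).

Release both end moments; the primary structure is a simply-supported span PQ with redundants M_P and M_Q.
End rotations of the released simple span under the applied load (×1/EI):
  at P: point load 134 at a = 2.1: Pab(L + b)/(6LEI) = 147.7/EI
  at Q: point load 134 at a = 2.1: Pab(L + a)/(6LEI) = 147.7/EI
  at P: UDL 37: wL³/(24EI) = 114.2/EI
  at Q: UDL 37: wL³/(24EI) = 114.2/EI
  θ_P0 = 262/EI,  θ_Q0 = 262/EI
Flexibility coefficients: a unit moment at one end gives L/(3EI) there and L/(6EI) at the far end, so f₁₁ = f₂₂ = 1.4/EI and f₁₂ = f₂₁ = 0.7/EI.
Compatibility — zero rotation at each built-in end:
  1.4 M_P + 0.7 M_Q = 262
  0.7 M_P + 1.4 M_Q = 262
Solving the pair gives M_P = 124.7 kN·m and M_Q = 124.7 kN·m (hogging).

M_P = 124.7 kN·m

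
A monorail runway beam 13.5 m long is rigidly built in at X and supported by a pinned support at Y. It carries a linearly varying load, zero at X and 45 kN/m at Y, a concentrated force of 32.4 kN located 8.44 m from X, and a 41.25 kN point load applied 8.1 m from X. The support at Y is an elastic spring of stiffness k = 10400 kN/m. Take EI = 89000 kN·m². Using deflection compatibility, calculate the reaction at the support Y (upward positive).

R_Y = 197.9 kN

Release the roller at Y. Primary structure: cantilever fixed at X.
Free-end deflection of the primary structure under the applied loading (downward +):
  triangular load, peak 45 at the free end: 11w₀L⁴/(120EI) = 137012/EI
  point load 32.4 at a = 8.44: Pa²(3L − a)/(6EI) = 12332/EI
  point load 41.25 at a = 8.1: Pa²(3L − a)/(6EI) = 14615/EI
  δ_0 = 163959/EI
Flexibility coefficient — unit upward force at Y: δ_{YY} = L³/(3EI) = 820.1/EI.
With EI = 89000 kN·m²: δ_0 = 1.8422 m and δ_{YY} = 0.009215 m/kN.
Compatibility — the spring shortens by R_Y/k under the reaction it provides: δ_0 − R_Y·δ_{YY} = R_Y/k. With 1/k = 0.000096 m/kN, R_Y = δ_0 / (δ_{YY} + 1/k) = 1.8422 / (0.009215 + 0.000096) = 197.9 kN.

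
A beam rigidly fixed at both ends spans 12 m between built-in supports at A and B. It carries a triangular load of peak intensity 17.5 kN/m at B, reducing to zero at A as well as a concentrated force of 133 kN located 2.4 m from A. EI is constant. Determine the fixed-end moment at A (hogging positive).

Release both end moments; the primary structure is a simply-supported span AB with redundants M_A and M_B.
On the primary (simply-supported) span, the end slopes from the loading are:
  at A: triangular load, peak 17.5: 7w₀L³/(360EI) = 588/EI
  at B: triangular load, peak 17.5: w₀L³/(45EI) = 672/EI
  at A: point load 133 at a = 2.4: Pab(L + b)/(6LEI) = 919.3/EI
  at B: point load 133 at a = 2.4: Pab(L + a)/(6LEI) = 612.9/EI
  θ_A0 = 1507/EI,  θ_B0 = 1285/EI
Flexibility coefficients: a unit moment at one end gives L/(3EI) there and L/(6EI) at the far end, so f₁₁ = f₂₂ = 4/EI and f₁₂ = f₂₁ = 2/EI.
Compatibility — zero rotation at each built-in end:
  4 M_A + 2 M_B = 1507
  2 M_A + 4 M_B = 1285
Solving the pair gives M_A = 288.3 kN·m and M_B = 177.1 kN·m (hogging).

M_A = 288.3 kN·m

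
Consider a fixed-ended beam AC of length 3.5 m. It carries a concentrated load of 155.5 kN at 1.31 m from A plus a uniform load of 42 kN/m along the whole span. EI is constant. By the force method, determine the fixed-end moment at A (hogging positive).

Take the two fixed-end moments M_A, M_C as redundants; the released structure is the simple span AC.
End rotations of the released simple span under the applied load (×1/EI):
  at A: point load 155.5 at a = 1.31: Pab(L + b)/(6LEI) = 120.9/EI
  at C: point load 155.5 at a = 1.31: Pab(L + a)/(6LEI) = 102.2/EI
  at A: UDL 42: wL³/(24EI) = 75.03/EI
  at C: UDL 42: wL³/(24EI) = 75.03/EI
  θ_A0 = 195.9/EI,  θ_C0 = 177.2/EI
Flexibility coefficients: a unit moment at one end gives L/(3EI) there and L/(6EI) at the far end, so f₁₁ = f₂₂ = 1.167/EI and f₁₂ = f₂₁ = 0.5833/EI.
Compatibility — zero rotation at each built-in end:
  1.167 M_A + 0.5833 M_C = 195.9
  0.5833 M_A + 1.167 M_C = 177.2
Solving the pair gives M_A = 122.6 kN·m and M_C = 90.58 kN·m (hogging).

M_A = 122.6 kN·m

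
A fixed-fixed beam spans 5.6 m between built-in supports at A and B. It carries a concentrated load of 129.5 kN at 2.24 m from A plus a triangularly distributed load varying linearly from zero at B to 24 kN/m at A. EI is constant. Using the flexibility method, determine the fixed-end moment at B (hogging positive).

Take the two fixed-end moments M_A, M_B as redundants; the released structure is the simple span AB.
Simple-span end rotations at A and B under the given loads:
  at A: point load 129.5 at a = 2.24: Pab(L + b)/(6LEI) = 259.9/EI
  at B: point load 129.5 at a = 2.24: Pab(L + a)/(6LEI) = 227.4/EI
  at A: triangular load, peak 24: w₀L³/(45EI) = 93.66/EI
  at B: triangular load, peak 24: 7w₀L³/(360EI) = 81.95/EI
  θ_A0 = 353.6/EI,  θ_B0 = 309.4/EI
Flexibility coefficients: a unit moment at one end gives L/(3EI) there and L/(6EI) at the far end, so f₁₁ = f₂₂ = 1.867/EI and f₁₂ = f₂₁ = 0.9333/EI.
Compatibility — zero rotation at each built-in end:
  1.867 M_A + 0.9333 M_B = 353.6
  0.9333 M_A + 1.867 M_B = 309.4
Solving the pair gives M_A = 142.1 kN·m and M_B = 94.71 kN·m (hogging).

M_B = 94.71 kN·m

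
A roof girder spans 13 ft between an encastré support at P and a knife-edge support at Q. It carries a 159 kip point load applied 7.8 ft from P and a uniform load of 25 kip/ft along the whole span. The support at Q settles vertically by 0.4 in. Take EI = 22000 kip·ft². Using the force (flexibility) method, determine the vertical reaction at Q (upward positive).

Release the roller at Q. Primary structure: cantilever fixed at P.
Downward deflection at the released point Q due to the loads:
  point load 159 at a = 7.8: Pa²(3L − a)/(6EI) = 50303/EI
  UDL 25: wL⁴/(8EI) = 89253/EI
  δ_0 = 139556/EI
Tip deflection under a unit load at Q: L³/(3EI) = 732.3/EI.
With EI = 22000 kip·ft²: δ_0 = 6.3434 ft and δ_{QQ} = 0.033288 ft/kip.
Compatibility — the beam at Q must follow the support down by 0.03333 ft: δ_0 − R_Q·δ_{QQ} = 0.03333, so R_Q = (6.3434 − 0.03333)/0.033288 = 189.6 kip.

R_Q = 189.6 kip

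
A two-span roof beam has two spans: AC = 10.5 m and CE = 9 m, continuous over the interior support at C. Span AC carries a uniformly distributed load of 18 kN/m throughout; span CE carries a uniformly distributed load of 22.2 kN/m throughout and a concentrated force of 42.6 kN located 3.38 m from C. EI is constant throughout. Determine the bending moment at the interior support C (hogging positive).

Release continuity at C by inserting a hinge; the redundant is the internal moment M_C. The primary structure is two simply-supported spans AC and CE.
Discontinuity in slope at C on the released structure — sum the simple-span end rotations:
  span AC: UDL 18: wL³/(24EI) = 868.2/EI
  span CE: UDL 22.2: wL³/(24EI) = 674.3/EI
  span CE: point load 42.6 at a = 3.38: Pab(L + b)/(6LEI) = 219.1/EI
  relative rotation θ_0 = (868.2 + 893.4)/EI = 1762/EI
A unit hogging moment at C produces rotation L₁/(3EI) + L₂/(3EI) = 6.5/EI.
Compatibility: M_C·(L₁+L₂)/(3EI) = θ_0, giving M_C = 271 kN·m (hogging).

M_C = 271 kN·m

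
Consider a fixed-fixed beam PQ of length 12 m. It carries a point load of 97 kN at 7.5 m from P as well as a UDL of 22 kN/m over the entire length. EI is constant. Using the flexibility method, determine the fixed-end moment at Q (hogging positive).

Take the two fixed-end moments M_P, M_Q as redundants; the released structure is the simple span PQ.
On the primary (simply-supported) span, the end slopes from the loading are:
  at P: point load 97 at a = 7.5: Pab(L + b)/(6LEI) = 750.2/EI
  at Q: point load 97 at a = 7.5: Pab(L + a)/(6LEI) = 886.6/EI
  at P: UDL 22: wL³/(24EI) = 1584/EI
  at Q: UDL 22: wL³/(24EI) = 1584/EI
  θ_P0 = 2334/EI,  θ_Q0 = 2471/EI
Flexibility coefficients: a unit moment at one end gives L/(3EI) there and L/(6EI) at the far end, so f₁₁ = f₂₂ = 4/EI and f₁₂ = f₂₁ = 2/EI.
Compatibility — zero rotation at each built-in end:
  4 M_P + 2 M_Q = 2334
  2 M_P + 4 M_Q = 2471
Solving the pair gives M_P = 366.3 kN·m and M_Q = 434.5 kN·m (hogging).

M_Q = 434.5 kN·m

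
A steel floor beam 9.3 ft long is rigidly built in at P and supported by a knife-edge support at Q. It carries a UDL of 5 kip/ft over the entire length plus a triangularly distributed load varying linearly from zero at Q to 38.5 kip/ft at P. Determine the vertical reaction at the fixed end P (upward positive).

R_P = 172.3 kip

Choose R_Q as the redundant. The primary structure is the cantilever fixed at P.
Deflection at Q on the released cantilever, summing each load's contribution:
  UDL 5: wL⁴/(8EI) = 4675/EI
  triangular load, peak 38.5 at the fixed end: w₀L⁴/(30EI) = 9600/EI
  δ_0 = 14275/EI
Flexibility coefficient — unit upward force at Q: δ_{QQ} = L³/(3EI) = 268.1/EI.
The prop prevents deflection at Q: R_Q = δ_0/δ_{QQ} = 14275/268.1 = 53.24 kip.
Vertical equilibrium: R_P = ΣP − R_Q = 225.5 − 53.24 = 172.3 kip.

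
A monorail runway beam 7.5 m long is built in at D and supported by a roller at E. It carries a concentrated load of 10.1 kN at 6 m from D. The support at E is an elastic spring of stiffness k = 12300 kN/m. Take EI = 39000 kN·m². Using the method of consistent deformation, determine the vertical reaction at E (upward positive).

Choose R_E as the redundant. The primary structure is the cantilever fixed at D.
Downward deflection at the released point E due to the loads:
  point load 10.1 at a = 6: Pa²(3L − a)/(6EI) = 999.9/EI
Flexibility coefficient — unit upward force at E: δ_{EE} = L³/(3EI) = 140.6/EI.
With EI = 39000 kN·m²: δ_0 = 0.025638 m and δ_{EE} = 0.003606 m/kN.
Compatibility — the spring shortens by R_E/k under the reaction it provides: δ_0 − R_E·δ_{EE} = R_E/k. With 1/k = 0.000081 m/kN, R_E = δ_0 / (δ_{EE} + 1/k) = 0.025638 / (0.003606 + 0.000081) = 6.954 kN.

R_E = 6.954 kN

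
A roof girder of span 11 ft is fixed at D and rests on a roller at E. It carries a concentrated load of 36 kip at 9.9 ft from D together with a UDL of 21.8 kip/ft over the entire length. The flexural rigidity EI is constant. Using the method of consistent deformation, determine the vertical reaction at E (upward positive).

Release the roller at E. Primary structure: cantilever fixed at D.
Primary-structure tip deflection at E by superposition:
  point load 36 at a = 9.9: Pa²(3L − a)/(6EI) = 13584/EI
  UDL 21.8: wL⁴/(8EI) = 39897/EI
  δ_0 = 53481/EI
Flexibility coefficient — unit upward force at E: δ_{EE} = L³/(3EI) = 443.7/EI.
Compatibility at E: δ_0 − R_E·δ_{EE} = 0, so R_E = 53481/443.7 = 120.5 kip.

R_E = 120.5 kip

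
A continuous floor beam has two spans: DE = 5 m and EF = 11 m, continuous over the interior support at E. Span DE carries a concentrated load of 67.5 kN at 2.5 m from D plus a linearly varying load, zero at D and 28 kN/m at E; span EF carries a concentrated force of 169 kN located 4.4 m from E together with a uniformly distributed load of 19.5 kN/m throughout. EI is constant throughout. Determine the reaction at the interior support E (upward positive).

R_E = 429.4 kN

Release continuity at E by inserting a hinge; the redundant is the internal moment M_E. The primary structure is two simply-supported spans DE and EF.
End slopes at the hinge E, treating each span as simply supported:
  span DE: point load 67.5 at a = 2.5: Pab(L + a)/(6LEI) = 105.5/EI
  span DE: triangular load, peak 28: w₀L³/(45EI) = 77.78/EI
  span EF: point load 169 at a = 4.4: Pab(L + b)/(6LEI) = 1309/EI
  span EF: UDL 19.5: wL³/(24EI) = 1081/EI
  relative rotation θ_0 = (183.2 + 2390)/EI = 2573/EI
A unit hogging moment at E produces rotation L₁/(3EI) + L₂/(3EI) = 5.333/EI.
Slope continuity at E: θ_0 = M_E·5.333/EI, so M_E = 2573/5.333 = 482.5 kN·m (hogging).
Span DE, ΣM about D with M_E applied at E: R_E^{DE}·5 = 402.1 + 482.5, so R_E^{DE} = 176.9 kN and R_D = 137.5 − 176.9 = -39.42 kN.
Span EF, ΣM about F: R_E^{EF}·11 = 2295 + 482.5, so R_E^{EF} = 252.5 kN and R_F = 383.5 − 252.5 = 131 kN.
R_E = 176.9 + 252.5 = 429.4 kN.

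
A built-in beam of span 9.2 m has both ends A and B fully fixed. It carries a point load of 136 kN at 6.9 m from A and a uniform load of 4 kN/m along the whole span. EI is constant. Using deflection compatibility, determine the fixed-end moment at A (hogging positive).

M_A = 86.86 kN·m

Take the two fixed-end moments M_A, M_B as redundants; the released structure is the simple span AB.
On the primary (simply-supported) span, the end slopes from the loading are:
  at A: point load 136 at a = 6.9: Pab(L + b)/(6LEI) = 449.6/EI
  at B: point load 136 at a = 6.9: Pab(L + a)/(6LEI) = 629.5/EI
  at A: UDL 4: wL³/(24EI) = 129.8/EI
  at B: UDL 4: wL³/(24EI) = 129.8/EI
  θ_A0 = 579.4/EI,  θ_B0 = 759.3/EI
Flexibility coefficients: a unit moment at one end gives L/(3EI) there and L/(6EI) at the far end, so f₁₁ = f₂₂ = 3.067/EI and f₁₂ = f₂₁ = 1.533/EI.
Compatibility — zero rotation at each built-in end:
  3.067 M_A + 1.533 M_B = 579.4
  1.533 M_A + 3.067 M_B = 759.3
Solving the pair gives M_A = 86.86 kN·m and M_B = 204.2 kN·m (hogging).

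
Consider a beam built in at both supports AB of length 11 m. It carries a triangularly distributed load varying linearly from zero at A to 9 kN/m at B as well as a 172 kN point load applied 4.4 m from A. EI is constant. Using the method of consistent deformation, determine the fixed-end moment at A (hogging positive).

M_A = 308.7 kN·m

Take the two fixed-end moments M_A, M_B as redundants; the released structure is the simple span AB.
Simple-span end rotations at A and B under the given loads:
  at A: triangular load, peak 9: 7w₀L³/(360EI) = 232.9/EI
  at B: triangular load, peak 9: w₀L³/(45EI) = 266.2/EI
  at A: point load 172 at a = 4.4: Pab(L + b)/(6LEI) = 1332/EI
  at B: point load 172 at a = 4.4: Pab(L + a)/(6LEI) = 1165/EI
  θ_A0 = 1565/EI,  θ_B0 = 1432/EI
Flexibility coefficients: a unit moment at one end gives L/(3EI) there and L/(6EI) at the far end, so f₁₁ = f₂₂ = 3.667/EI and f₁₂ = f₂₁ = 1.833/EI.
Compatibility — zero rotation at each built-in end:
  3.667 M_A + 1.833 M_B = 1565
  1.833 M_A + 3.667 M_B = 1432
Solving the pair gives M_A = 308.7 kN·m and M_B = 236.1 kN·m (hogging).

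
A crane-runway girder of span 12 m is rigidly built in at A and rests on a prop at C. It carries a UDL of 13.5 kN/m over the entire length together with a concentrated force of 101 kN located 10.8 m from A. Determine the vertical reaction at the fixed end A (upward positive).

Take the reaction at C as the redundant and release it; the primary structure is a cantilever fixed at A.
Free-end deflection of the primary structure under the applied loading (downward +):
  UDL 13.5: wL⁴/(8EI) = 34992/EI
  point load 101 at a = 10.8: Pa²(3L − a)/(6EI) = 49479/EI
  δ_0 = 84471/EI
Tip deflection under a unit load at C: L³/(3EI) = 576/EI.
The prop prevents deflection at C: R_C = δ_0/δ_{CC} = 84471/576 = 146.7 kN.
Vertical equilibrium: R_A = ΣP − R_C = 263 − 146.7 = 116.3 kN.

R_A = 116.3 kN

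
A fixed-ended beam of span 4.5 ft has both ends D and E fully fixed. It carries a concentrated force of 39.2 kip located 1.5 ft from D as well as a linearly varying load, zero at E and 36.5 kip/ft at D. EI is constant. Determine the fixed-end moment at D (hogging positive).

Release both end moments; the primary structure is a simply-supported span DE with redundants M_D and M_E.
On the primary (simply-supported) span, the end slopes from the loading are:
  at D: point load 39.2 at a = 1.5: Pab(L + b)/(6LEI) = 49/EI
  at E: point load 39.2 at a = 1.5: Pab(L + a)/(6LEI) = 39.2/EI
  at D: triangular load, peak 36.5: w₀L³/(45EI) = 73.91/EI
  at E: triangular load, peak 36.5: 7w₀L³/(360EI) = 64.67/EI
  θ_D0 = 122.9/EI,  θ_E0 = 103.9/EI
Flexibility coefficients: a unit moment at one end gives L/(3EI) there and L/(6EI) at the far end, so f₁₁ = f₂₂ = 1.5/EI and f₁₂ = f₂₁ = 0.75/EI.
Compatibility — zero rotation at each built-in end:
  1.5 M_D + 0.75 M_E = 122.9
  0.75 M_D + 1.5 M_E = 103.9
Solving the pair gives M_D = 63.09 kip·ft and M_E = 37.7 kip·ft (hogging).

M_D = 63.09 kip·ft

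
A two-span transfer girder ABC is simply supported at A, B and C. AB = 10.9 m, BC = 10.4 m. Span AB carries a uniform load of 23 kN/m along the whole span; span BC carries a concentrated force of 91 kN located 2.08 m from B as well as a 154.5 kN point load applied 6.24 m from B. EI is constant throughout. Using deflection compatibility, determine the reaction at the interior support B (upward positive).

Take M_B as the redundant. Released structure: two simple spans AB and BC with a hinge at B.
Discontinuity in slope at B on the released structure — sum the simple-span end rotations:
  span AB: UDL 23: wL³/(24EI) = 1241/EI
  span BC: point load 91 at a = 2.08: Pab(L + b)/(6LEI) = 472.4/EI
  span BC: point load 154.5 at a = 6.24: Pab(L + b)/(6LEI) = 935.8/EI
  relative rotation θ_0 = (1241 + 1408)/EI = 2649/EI
A unit hogging moment at B produces rotation L₁/(3EI) + L₂/(3EI) = 7.1/EI.
Compatibility: M_B·(L₁+L₂)/(3EI) = θ_0, giving M_B = 373.1 kN·m (hogging).
Span AB, ΣM about A with M_B applied at B: R_B^{AB}·10.9 = 1366 + 373.1, so R_B^{AB} = 159.6 kN and R_A = 250.7 − 159.6 = 91.12 kN.
Span BC, ΣM about C: R_B^{BC}·10.4 = 1400 + 373.1, so R_B^{BC} = 170.5 kN and R_C = 245.5 − 170.5 = 75.02 kN.
R_B = 159.6 + 170.5 = 330.1 kN.

R_B = 330.1 kN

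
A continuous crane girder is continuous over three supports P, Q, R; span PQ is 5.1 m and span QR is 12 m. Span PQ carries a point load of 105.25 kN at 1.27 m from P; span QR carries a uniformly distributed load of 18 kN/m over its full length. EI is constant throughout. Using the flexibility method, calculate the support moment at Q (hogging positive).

Release continuity at Q by inserting a hinge; the redundant is the internal moment M_Q. The primary structure is two simply-supported spans PQ and QR.
Discontinuity in slope at Q on the released structure — sum the simple-span end rotations:
  span PQ: point load 105.25 at a = 1.27: Pab(L + a)/(6LEI) = 106.6/EI
  span QR: UDL 18: wL³/(24EI) = 1296/EI
  relative rotation θ_0 = (106.6 + 1296)/EI = 1403/EI
A unit hogging moment at Q produces rotation L₁/(3EI) + L₂/(3EI) = 5.7/EI.
Compatibility: M_Q·(L₁+L₂)/(3EI) = θ_0, giving M_Q = 246.1 kN·m (hogging).

M_Q = 246.1 kN·m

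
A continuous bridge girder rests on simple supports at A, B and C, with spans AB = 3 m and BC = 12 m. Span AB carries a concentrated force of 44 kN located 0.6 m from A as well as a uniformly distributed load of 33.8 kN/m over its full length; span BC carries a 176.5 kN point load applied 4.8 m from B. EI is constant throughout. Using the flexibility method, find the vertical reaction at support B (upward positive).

R_B = 305.2 kN

Take M_B as the redundant. Released structure: two simple spans AB and BC with a hinge at B.
Rotations at B on the released spans (each span's end-slope, ×1/EI):
  span AB: point load 44 at a = 0.6: Pab(L + a)/(6LEI) = 12.67/EI
  span AB: UDL 33.8: wL³/(24EI) = 38.02/EI
  span BC: point load 176.5 at a = 4.8: Pab(L + b)/(6LEI) = 1627/EI
  relative rotation θ_0 = (50.7 + 1627)/EI = 1677/EI
A unit hogging moment at B produces rotation L₁/(3EI) + L₂/(3EI) = 5/EI.
Slope continuity at B: θ_0 = M_B·5/EI, so M_B = 1677/5 = 335.5 kN·m (hogging).
Span AB, ΣM about A with M_B applied at B: R_B^{AB}·3 = 178.5 + 335.5, so R_B^{AB} = 171.3 kN and R_A = 145.4 − 171.3 = -25.92 kN.
Span BC, ΣM about C: R_B^{BC}·12 = 1271 + 335.5, so R_B^{BC} = 133.9 kN and R_C = 176.5 − 133.9 = 42.64 kN.
R_B = 171.3 + 133.9 = 305.2 kN.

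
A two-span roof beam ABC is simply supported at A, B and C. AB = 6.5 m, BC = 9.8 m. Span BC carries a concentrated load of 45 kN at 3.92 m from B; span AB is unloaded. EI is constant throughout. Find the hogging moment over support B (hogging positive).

M_B = 50.91 kN·m

Take M_B as the redundant. Released structure: two simple spans AB and BC with a hinge at B.
Discontinuity in slope at B on the released structure — sum the simple-span end rotations:
  span BC: point load 45 at a = 3.92: Pab(L + b)/(6LEI) = 276.6/EI
  relative rotation θ_0 = (0 + 276.6)/EI = 276.6/EI
A unit hogging moment at B produces rotation L₁/(3EI) + L₂/(3EI) = 5.433/EI.
Compatibility: M_B·(L₁+L₂)/(3EI) = θ_0, giving M_B = 50.91 kN·m (hogging).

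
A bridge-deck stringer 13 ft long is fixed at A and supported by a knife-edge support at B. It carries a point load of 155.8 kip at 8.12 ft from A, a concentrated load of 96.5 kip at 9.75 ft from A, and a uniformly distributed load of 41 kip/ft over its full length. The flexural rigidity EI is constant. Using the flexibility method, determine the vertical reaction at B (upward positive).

Release the roller at B. Primary structure: cantilever fixed at A.
Deflection at B on the released cantilever, summing each load's contribution:
  point load 155.8 at a = 8.12: Pa²(3L − a)/(6EI) = 52870/EI
  point load 96.5 at a = 9.75: Pa²(3L − a)/(6EI) = 44721/EI
  UDL 41: wL⁴/(8EI) = 146375/EI
  δ_0 = 243966/EI
Flexibility coefficient — unit upward force at B: δ_{BB} = L³/(3EI) = 732.3/EI.
Compatibility at B: δ_0 − R_B·δ_{BB} = 0, so R_B = 243966/732.3 = 333.1 kip.

R_B = 333.1 kip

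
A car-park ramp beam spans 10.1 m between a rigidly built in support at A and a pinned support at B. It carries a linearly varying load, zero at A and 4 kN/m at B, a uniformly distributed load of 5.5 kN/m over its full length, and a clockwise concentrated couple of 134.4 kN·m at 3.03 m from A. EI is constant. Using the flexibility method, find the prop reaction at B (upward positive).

R_B = 42.12 kN

Remove the prop at B; the released (primary) structure is a cantilever built in at A.
Downward deflection at the released point B due to the loads:
  triangular load, peak 4 at the free end: 11w₀L⁴/(120EI) = 3816/EI
  UDL 5.5: wL⁴/(8EI) = 7154/EI
  clockwise couple 134.4 at a = 3.03: M₀a(2L − a)/(2EI) = 3496/EI
  δ_0 = 14466/EI
Tip deflection under a unit load at B: L³/(3EI) = 343.4/EI.
Compatibility at B: δ_0 − R_B·δ_{BB} = 0, so R_B = 14466/343.4 = 42.12 kN.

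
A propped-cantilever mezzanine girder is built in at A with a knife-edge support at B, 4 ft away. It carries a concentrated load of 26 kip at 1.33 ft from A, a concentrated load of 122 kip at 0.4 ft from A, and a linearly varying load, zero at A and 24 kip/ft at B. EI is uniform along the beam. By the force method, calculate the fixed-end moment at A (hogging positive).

M_A = 83.37 kip·ft

Release the roller at B. Primary structure: cantilever fixed at A.
Primary-structure tip deflection at B by superposition:
  point load 26 at a = 1.33: Pa²(3L − a)/(6EI) = 81.79/EI
  point load 122 at a = 0.4: Pa²(3L − a)/(6EI) = 37.74/EI
  triangular load, peak 24 at the free end: 11w₀L⁴/(120EI) = 563.2/EI
  δ_0 = 682.7/EI
Tip deflection under a unit load at B: L³/(3EI) = 21.33/EI.
The prop prevents deflection at B: R_B = δ_0/δ_{BB} = 682.7/21.33 = 32 kip.
Moment equilibrium about A: M_A = Σ(load moments about A) − R_B·L = 211.4 − 32×4 = 83.37 kip·ft.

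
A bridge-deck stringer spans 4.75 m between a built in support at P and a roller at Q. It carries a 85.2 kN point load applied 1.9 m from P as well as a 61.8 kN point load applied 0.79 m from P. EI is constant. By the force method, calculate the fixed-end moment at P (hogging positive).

Choose R_Q as the redundant. The primary structure is the cantilever fixed at P.
Primary-structure tip deflection at Q by superposition:
  point load 85.2 at a = 1.9: Pa²(3L − a)/(6EI) = 633.1/EI
  point load 61.8 at a = 0.79: Pa²(3L − a)/(6EI) = 86.52/EI
  δ_0 = 719.6/EI
Tip deflection under a unit load at Q: L³/(3EI) = 35.72/EI.
The prop prevents deflection at Q: R_Q = δ_0/δ_{QQ} = 719.6/35.72 = 20.14 kN.
Moment equilibrium about P: M_P = Σ(load moments about P) − R_Q·L = 210.7 − 20.14×4.75 = 115 kN·m.

M_P = 115 kN·m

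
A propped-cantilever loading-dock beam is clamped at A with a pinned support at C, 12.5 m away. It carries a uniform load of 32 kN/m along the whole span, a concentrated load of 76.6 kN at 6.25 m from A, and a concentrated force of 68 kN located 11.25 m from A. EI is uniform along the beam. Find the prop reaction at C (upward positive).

Take the reaction at C as the redundant and release it; the primary structure is a cantilever fixed at A.
Primary-structure tip deflection at C by superposition:
  UDL 32: wL⁴/(8EI) = 97656/EI
  point load 76.6 at a = 6.25: Pa²(3L − a)/(6EI) = 15584/EI
  point load 68 at a = 11.25: Pa²(3L − a)/(6EI) = 37652/EI
  δ_0 = 150893/EI
Flexibility coefficient — unit upward force at C: δ_{CC} = L³/(3EI) = 651/EI.
The prop prevents deflection at C: R_C = δ_0/δ_{CC} = 150893/651 = 231.8 kN.

R_C = 231.8 kN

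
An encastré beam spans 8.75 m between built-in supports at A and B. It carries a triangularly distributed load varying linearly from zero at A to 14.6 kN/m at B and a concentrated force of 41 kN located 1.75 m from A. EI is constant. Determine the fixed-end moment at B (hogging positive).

M_B = 67.37 kN·m

Take the two fixed-end moments M_A, M_B as redundants; the released structure is the simple span AB.
Simple-span end rotations at A and B under the given loads:
  at A: triangular load, peak 14.6: 7w₀L³/(360EI) = 190.2/EI
  at B: triangular load, peak 14.6: w₀L³/(45EI) = 217.4/EI
  at A: point load 41 at a = 1.75: Pab(L + b)/(6LEI) = 150.7/EI
  at B: point load 41 at a = 1.75: Pab(L + a)/(6LEI) = 100.5/EI
  θ_A0 = 340.9/EI,  θ_B0 = 317.8/EI
Flexibility coefficients: a unit moment at one end gives L/(3EI) there and L/(6EI) at the far end, so f₁₁ = f₂₂ = 2.917/EI and f₁₂ = f₂₁ = 1.458/EI.
Compatibility — zero rotation at each built-in end:
  2.917 M_A + 1.458 M_B = 340.9
  1.458 M_A + 2.917 M_B = 317.8
Solving the pair gives M_A = 83.18 kN·m and M_B = 67.37 kN·m (hogging).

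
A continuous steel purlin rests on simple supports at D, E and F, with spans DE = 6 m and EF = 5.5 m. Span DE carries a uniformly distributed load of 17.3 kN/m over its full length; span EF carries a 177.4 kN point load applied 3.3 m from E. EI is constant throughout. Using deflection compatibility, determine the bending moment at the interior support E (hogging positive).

M_E = 119 kN·m

Take M_E as the redundant. Released structure: two simple spans DE and EF with a hinge at E.
Rotations at E on the released spans (each span's end-slope, ×1/EI):
  span DE: UDL 17.3: wL³/(24EI) = 155.7/EI
  span EF: point load 177.4 at a = 3.3: Pab(L + b)/(6LEI) = 300.5/EI
  relative rotation θ_0 = (155.7 + 300.5)/EI = 456.2/EI
A unit hogging moment at E produces rotation L₁/(3EI) + L₂/(3EI) = 3.833/EI.
Slope continuity at E: θ_0 = M_E·3.833/EI, so M_E = 456.2/3.833 = 119 kN·m (hogging).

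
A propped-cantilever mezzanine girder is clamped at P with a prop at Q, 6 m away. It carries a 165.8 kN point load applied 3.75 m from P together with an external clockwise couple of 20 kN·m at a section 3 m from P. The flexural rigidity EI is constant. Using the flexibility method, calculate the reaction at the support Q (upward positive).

R_Q = 80.66 kN

Choose R_Q as the redundant. The primary structure is the cantilever fixed at P.
Downward deflection at the released point Q due to the loads:
  point load 165.8 at a = 3.75: Pa²(3L − a)/(6EI) = 5537/EI
  clockwise couple 20 at a = 3: M₀a(2L − a)/(2EI) = 270/EI
  δ_0 = 5807/EI
Tip deflection under a unit load at Q: L³/(3EI) = 72/EI.
The prop prevents deflection at Q: R_Q = δ_0/δ_{QQ} = 5807/72 = 80.66 kN.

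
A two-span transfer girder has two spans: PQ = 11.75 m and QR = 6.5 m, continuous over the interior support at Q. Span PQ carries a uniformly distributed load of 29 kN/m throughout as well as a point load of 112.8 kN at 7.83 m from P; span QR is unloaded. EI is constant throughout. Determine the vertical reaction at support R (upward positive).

R_R = -73.89 kN

Take M_Q as the redundant. Released structure: two simple spans PQ and QR with a hinge at Q.
Discontinuity in slope at Q on the released structure — sum the simple-span end rotations:
  span PQ: UDL 29: wL³/(24EI) = 1960/EI
  span PQ: point load 112.8 at a = 7.83: Pab(L + a)/(6LEI) = 961.6/EI
  relative rotation θ_0 = (2922 + 0)/EI = 2922/EI
A unit hogging moment at Q produces rotation L₁/(3EI) + L₂/(3EI) = 6.083/EI.
Compatibility: M_Q·(L₁+L₂)/(3EI) = θ_0, giving M_Q = 480.3 kN·m (hogging).
Span QR, ΣM about R: R_Q^{QR}·6.5 = 0 + 480.3, so R_Q^{QR} = 73.89 kN and R_R = 0 − 73.89 = -73.89 kN.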